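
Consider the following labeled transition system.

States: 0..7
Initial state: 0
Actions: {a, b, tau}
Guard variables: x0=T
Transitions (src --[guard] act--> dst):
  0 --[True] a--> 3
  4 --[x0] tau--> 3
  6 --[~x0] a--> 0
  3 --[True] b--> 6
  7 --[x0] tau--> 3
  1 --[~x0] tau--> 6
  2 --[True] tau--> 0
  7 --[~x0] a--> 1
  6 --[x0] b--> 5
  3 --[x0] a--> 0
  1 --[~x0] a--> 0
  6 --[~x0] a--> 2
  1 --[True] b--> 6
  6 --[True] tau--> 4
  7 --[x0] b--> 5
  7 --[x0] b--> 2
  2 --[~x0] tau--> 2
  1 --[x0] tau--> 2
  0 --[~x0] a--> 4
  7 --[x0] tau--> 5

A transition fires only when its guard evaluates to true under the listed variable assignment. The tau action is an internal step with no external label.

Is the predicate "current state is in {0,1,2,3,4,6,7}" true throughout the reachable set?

Answer: INVARIANT VIOLATED at state 5

Analysis:
Safe = {0,1,2,3,4,6,7}
Reach set: {0,3,4,5,6}
  0: safe
  3: safe
  4: safe
  5: ✗ unsafe
  6: safe
witness against invariant: a·b·b → 5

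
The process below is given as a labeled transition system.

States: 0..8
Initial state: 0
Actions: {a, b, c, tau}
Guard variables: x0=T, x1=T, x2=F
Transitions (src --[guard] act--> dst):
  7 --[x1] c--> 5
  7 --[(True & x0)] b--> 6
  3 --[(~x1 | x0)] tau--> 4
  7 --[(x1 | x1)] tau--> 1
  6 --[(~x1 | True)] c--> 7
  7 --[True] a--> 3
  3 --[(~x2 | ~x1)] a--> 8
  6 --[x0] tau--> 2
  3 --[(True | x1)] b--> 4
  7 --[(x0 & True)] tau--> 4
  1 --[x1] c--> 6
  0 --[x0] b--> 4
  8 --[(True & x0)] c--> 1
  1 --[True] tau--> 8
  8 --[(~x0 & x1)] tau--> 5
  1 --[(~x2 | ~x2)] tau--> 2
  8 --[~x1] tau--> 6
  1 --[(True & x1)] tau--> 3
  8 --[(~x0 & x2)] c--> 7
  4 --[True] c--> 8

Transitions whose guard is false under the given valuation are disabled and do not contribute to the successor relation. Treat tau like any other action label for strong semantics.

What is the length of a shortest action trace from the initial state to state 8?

Answer: 2

Trace:
BFS to 8:
  depth 0: {0}
  depth 1: {4}
  depth 2: {8}
depth(8)=2, e.g. b·c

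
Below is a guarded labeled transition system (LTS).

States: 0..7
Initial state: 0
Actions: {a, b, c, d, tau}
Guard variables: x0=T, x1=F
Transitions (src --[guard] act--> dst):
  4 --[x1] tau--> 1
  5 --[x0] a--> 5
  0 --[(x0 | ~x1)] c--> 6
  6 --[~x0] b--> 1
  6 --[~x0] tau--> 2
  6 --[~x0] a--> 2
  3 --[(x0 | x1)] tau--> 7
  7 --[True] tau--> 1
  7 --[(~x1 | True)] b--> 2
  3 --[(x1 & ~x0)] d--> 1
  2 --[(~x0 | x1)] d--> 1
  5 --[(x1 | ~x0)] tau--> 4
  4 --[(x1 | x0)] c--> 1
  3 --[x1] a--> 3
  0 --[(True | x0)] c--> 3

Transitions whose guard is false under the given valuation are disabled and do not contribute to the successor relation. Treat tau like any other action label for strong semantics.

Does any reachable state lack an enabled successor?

R = {0,1,2,3,6,7}
  0: c→3  c→6  [2 out]
  1: ∅  [deadlock]
  2: ∅  [deadlock]
  3: tau→7  [1 out]
  6: ∅  [deadlock]
  7: b→2  tau→1  [2 out]
witness 1: c·tau·tau

Answer: DEADLOCK at state 1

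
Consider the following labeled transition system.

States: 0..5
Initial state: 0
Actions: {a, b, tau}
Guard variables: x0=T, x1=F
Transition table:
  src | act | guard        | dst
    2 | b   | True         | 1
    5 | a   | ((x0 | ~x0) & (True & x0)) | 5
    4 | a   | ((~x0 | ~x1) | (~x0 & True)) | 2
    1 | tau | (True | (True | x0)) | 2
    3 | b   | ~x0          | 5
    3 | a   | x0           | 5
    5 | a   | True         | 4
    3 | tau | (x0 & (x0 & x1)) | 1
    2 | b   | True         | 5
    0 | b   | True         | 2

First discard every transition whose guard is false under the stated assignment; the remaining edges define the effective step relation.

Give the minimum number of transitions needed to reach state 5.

Breadth-first toward 5:
  Layer 0: {0}
  Layer 1: {2}
  Layer 2: {1,5}
5 enters at depth 2; path b·b

Answer: 2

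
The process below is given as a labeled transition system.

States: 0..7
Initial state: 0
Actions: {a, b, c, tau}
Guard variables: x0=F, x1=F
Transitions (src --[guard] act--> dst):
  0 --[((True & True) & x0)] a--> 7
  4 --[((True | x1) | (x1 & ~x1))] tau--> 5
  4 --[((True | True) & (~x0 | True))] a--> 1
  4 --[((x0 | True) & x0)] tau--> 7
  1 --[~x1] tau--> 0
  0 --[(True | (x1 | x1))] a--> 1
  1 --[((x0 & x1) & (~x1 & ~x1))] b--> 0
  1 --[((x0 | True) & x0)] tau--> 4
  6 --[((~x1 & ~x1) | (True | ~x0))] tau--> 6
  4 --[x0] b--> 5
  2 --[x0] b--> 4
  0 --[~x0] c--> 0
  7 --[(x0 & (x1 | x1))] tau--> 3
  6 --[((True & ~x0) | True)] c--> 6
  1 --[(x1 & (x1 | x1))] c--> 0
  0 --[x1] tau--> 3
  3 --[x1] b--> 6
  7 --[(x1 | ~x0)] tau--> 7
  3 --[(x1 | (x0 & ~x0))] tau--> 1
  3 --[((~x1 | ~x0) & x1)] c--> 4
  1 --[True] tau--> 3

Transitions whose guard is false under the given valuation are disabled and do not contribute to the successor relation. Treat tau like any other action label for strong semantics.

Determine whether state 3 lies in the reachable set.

After dropping false guards: 9 live edges.
L0 = {0}
L1 = {1}  now seen {0,1}
L2 = {3}  now seen {0,1,3}
Reach set: {0,1,3}
trace reaching 3: a·tau

Answer: REACHABLE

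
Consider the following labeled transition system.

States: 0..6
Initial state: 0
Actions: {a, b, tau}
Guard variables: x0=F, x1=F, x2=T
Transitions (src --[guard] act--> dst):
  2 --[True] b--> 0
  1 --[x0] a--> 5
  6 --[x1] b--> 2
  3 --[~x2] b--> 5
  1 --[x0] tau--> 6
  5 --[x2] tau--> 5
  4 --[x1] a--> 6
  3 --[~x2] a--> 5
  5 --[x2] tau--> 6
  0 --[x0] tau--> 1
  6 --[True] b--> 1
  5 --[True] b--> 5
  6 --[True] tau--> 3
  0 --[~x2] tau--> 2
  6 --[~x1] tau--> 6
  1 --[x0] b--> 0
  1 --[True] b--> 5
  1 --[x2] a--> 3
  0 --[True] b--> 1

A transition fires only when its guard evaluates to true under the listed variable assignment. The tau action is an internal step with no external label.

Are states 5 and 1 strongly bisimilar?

Bisimulation quotient by refinement:
  π0 = {{0,1,2,3,4,5,6}}
  π1 = {{0,2},{1},{3,4},{5,6}}
  π2 = {{0},{1},{2},{3,4},{5},{6}}
stable after 3 split(s): 6 block(s)
[5]={5}  [1]={1}

Answer: NOT BISIMILAR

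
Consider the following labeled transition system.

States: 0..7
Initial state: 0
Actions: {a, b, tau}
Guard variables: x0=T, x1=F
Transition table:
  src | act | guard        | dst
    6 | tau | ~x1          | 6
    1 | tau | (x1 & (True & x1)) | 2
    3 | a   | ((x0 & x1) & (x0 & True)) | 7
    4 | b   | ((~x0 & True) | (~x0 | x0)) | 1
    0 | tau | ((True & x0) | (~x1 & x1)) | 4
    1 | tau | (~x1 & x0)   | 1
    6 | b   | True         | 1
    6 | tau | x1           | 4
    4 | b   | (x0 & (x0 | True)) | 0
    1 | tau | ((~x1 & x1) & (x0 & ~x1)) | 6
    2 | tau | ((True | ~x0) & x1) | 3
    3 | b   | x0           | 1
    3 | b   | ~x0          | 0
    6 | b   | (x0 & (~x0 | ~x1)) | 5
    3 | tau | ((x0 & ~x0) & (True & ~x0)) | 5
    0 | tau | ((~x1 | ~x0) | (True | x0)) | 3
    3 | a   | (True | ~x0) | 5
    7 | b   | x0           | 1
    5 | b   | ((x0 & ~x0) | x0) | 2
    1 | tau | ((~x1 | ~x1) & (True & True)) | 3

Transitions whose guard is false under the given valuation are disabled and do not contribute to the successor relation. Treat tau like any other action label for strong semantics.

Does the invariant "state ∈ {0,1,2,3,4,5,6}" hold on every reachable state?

Answer: INVARIANT HOLDS

Trace:
Safe = {0,1,2,3,4,5,6}
Reach set: {0,1,2,3,4,5}
  0: ok
  1: ok
  2: ok
  3: ok
  4: ok
  5: ok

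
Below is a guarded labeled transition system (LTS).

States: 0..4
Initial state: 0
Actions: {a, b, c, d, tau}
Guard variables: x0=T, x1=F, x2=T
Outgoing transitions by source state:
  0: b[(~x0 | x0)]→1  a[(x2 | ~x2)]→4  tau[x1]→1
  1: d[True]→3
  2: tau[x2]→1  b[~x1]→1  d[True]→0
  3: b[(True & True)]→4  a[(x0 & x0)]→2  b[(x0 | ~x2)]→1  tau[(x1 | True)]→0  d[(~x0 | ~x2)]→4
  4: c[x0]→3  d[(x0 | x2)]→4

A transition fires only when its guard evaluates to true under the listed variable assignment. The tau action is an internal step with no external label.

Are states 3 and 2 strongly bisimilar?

Compute ~ classes (split until stable):
  P[0] = {{0,1,2,3,4}}
  P[1] = {{0},{1},{2},{3},{4}}
stable after 2 split(s): 5 block(s)
3∈{3}, 2∈{2}

Answer: NOT BISIMILAR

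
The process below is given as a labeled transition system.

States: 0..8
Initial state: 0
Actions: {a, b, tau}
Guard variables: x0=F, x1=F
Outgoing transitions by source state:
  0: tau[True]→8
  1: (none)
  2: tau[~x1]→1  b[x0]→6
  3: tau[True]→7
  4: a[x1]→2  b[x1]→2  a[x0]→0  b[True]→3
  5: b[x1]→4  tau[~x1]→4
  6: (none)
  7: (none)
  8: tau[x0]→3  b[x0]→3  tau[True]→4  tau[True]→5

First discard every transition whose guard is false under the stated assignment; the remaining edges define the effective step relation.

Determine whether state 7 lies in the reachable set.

7 transition(s) survive guard evaluation.
L0 = {0}
L1 = {8}  total {0,8}
L2 = {4,5}  total {0,4,5,8}
L3 = {3}  total {0,3,4,5,8}
L4 = {7}  total {0,3,4,5,7,8}
Reach set: {0,3,4,5,7,8}
trace reaching 7: tau·tau·b·tau

Answer: REACHABLE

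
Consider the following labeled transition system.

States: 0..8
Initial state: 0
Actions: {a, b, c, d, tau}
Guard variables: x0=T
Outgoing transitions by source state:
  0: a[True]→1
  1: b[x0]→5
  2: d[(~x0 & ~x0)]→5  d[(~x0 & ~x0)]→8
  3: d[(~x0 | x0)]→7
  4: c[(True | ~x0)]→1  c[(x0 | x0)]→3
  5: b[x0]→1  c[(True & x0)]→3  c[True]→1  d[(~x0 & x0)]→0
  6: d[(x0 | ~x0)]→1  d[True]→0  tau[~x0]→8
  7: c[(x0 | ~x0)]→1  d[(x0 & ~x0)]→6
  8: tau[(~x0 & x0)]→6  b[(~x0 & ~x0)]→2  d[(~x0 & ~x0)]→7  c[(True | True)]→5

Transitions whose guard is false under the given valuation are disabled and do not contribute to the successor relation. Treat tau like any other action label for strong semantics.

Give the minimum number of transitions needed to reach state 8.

Answer: UNREACHABLE

Trace:
Layered search for 8:
  depth 0: {0}
  depth 1: {1}
  depth 2: {5}
  depth 3: {3}
  depth 4: {7}
8 never appears.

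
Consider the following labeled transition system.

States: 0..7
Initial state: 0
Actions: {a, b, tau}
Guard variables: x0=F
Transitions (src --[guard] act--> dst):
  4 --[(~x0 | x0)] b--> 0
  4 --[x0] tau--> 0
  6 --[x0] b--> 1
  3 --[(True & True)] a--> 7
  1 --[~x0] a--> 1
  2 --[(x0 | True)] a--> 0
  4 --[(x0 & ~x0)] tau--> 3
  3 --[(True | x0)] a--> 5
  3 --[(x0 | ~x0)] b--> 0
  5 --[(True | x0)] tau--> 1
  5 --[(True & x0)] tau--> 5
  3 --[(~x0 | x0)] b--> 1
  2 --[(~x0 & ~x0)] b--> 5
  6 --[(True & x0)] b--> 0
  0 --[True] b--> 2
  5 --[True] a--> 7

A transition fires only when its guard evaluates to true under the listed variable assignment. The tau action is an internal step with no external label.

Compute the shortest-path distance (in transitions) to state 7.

Layered search for 7:
  depth 0: {0}
  depth 1: {2}
  depth 2: {5}
  depth 3: {1,7}
depth(7)=3, e.g. b·b·a

Answer: 3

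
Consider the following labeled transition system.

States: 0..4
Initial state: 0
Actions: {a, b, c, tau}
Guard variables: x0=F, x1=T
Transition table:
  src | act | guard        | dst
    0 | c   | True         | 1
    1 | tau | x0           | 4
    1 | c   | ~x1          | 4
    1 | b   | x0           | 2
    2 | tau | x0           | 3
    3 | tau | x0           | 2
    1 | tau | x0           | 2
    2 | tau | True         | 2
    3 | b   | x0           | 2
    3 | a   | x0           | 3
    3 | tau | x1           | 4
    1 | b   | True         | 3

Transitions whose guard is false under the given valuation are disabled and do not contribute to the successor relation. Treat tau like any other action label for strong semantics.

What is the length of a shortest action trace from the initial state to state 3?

Layered search for 3:
  depth 0: {0}
  depth 1: {1}
  depth 2: {3}
depth(3)=2, e.g. c·b

Answer: 2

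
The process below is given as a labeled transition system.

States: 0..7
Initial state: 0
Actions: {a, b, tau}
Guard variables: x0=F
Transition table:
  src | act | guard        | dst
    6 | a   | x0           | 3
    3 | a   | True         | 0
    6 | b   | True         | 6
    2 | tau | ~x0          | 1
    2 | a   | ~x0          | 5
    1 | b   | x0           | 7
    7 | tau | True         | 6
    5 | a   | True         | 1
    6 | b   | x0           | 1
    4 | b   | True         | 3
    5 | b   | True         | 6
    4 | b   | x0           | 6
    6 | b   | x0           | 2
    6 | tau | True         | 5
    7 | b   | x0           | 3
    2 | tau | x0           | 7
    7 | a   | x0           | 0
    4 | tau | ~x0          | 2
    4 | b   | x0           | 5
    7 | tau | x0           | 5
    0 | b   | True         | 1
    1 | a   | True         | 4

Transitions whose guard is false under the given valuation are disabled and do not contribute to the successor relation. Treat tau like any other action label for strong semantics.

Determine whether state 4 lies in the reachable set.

Answer: REACHABLE

Trace:
Guard filter leaves 12 enabled edge(s).
L0 = {0}
L1 = {1}  now seen {0,1}
L2 = {4}  now seen {0,1,4}
L3 = {2,3}  now seen {0,1,2,3,4}
L4 = {5}  now seen {0,1,2,3,4,5}
L5 = {6}  now seen {0,1,2,3,4,5,6}
R = {0,1,2,3,4,5,6}
trace reaching 4: b·a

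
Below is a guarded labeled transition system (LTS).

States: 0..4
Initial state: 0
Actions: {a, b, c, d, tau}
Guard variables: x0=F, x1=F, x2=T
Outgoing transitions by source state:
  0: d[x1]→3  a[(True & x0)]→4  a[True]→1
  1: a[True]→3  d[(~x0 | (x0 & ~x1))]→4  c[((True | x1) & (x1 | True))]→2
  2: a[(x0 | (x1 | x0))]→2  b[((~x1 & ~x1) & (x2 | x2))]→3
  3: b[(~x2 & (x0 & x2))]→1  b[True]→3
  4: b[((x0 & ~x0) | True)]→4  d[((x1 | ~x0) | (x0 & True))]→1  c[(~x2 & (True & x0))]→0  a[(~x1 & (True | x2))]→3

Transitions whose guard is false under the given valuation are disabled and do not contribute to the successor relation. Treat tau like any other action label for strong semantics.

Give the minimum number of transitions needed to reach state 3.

Answer: 2

Trace:
BFS to 3:
  depth 0: {0}
  depth 1: {1}
  depth 2: {2,3,4}
3 enters at depth 2; path a·a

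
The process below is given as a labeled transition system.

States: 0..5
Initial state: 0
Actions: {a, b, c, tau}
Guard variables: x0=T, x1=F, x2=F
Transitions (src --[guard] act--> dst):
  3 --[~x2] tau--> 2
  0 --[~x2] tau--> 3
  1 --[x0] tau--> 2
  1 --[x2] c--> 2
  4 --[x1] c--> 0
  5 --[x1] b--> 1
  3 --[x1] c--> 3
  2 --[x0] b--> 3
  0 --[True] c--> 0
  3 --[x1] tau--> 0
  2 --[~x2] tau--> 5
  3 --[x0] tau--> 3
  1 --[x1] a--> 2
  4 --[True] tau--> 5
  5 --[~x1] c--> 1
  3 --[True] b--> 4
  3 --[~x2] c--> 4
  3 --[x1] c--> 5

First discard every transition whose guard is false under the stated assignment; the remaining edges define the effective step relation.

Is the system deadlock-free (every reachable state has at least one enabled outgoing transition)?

Answer: DEADLOCK-FREE

Working:
R = {0,1,2,3,4,5}
  0: c→0  tau→3  [2 out]
  1: tau→2  [1 out]
  2: b→3  tau→5  [2 out]
  3: b→4  c→4  tau→2  tau→3  [4 out]
  4: tau→5  [1 out]
  5: c→1  [1 out]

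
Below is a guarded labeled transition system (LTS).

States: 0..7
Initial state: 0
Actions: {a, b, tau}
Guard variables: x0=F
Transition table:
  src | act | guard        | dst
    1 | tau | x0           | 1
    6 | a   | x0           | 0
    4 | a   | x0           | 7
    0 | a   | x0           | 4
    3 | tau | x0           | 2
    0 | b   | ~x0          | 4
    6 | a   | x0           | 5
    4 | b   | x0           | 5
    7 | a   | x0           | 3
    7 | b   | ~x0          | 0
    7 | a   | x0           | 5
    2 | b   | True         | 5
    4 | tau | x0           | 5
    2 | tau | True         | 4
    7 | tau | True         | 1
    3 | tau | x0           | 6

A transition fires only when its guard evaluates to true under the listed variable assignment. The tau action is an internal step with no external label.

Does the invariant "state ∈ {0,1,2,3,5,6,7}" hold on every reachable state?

Safe = {0,1,2,3,5,6,7}
R = {0,4}
  0: ✓
  4: VIOLATES
counterexample path to 4: b

Answer: INVARIANT VIOLATED at state 4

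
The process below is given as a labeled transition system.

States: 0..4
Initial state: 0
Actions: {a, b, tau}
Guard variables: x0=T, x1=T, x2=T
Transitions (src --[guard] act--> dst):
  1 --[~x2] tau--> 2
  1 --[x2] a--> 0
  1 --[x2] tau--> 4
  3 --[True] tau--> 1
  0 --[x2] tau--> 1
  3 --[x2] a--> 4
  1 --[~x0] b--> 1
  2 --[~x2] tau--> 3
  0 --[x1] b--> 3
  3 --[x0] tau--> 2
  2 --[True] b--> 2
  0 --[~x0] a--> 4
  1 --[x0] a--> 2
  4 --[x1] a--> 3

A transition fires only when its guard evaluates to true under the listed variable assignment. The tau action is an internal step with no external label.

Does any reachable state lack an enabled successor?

Answer: DEADLOCK-FREE

Working:
Reach set: {0,1,2,3,4}
  0: b→3  tau→1  [deg 2]
  1: a→0  a→2  tau→4  [deg 3]
  2: b→2  [deg 1]
  3: a→4  tau→1  tau→2  [deg 3]
  4: a→3  [deg 1]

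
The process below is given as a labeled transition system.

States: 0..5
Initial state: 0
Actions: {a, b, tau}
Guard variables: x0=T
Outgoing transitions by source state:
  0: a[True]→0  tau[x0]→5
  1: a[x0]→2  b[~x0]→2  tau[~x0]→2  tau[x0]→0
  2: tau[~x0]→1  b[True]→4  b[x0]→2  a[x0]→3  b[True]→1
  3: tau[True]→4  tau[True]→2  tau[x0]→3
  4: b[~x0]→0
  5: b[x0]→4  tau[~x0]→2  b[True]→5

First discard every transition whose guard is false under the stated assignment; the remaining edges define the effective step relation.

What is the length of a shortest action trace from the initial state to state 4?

BFS to 4:
  depth 0: {0}
  depth 1: {5}
  depth 2: {4}
4 enters at depth 2; path tau·b

Answer: 2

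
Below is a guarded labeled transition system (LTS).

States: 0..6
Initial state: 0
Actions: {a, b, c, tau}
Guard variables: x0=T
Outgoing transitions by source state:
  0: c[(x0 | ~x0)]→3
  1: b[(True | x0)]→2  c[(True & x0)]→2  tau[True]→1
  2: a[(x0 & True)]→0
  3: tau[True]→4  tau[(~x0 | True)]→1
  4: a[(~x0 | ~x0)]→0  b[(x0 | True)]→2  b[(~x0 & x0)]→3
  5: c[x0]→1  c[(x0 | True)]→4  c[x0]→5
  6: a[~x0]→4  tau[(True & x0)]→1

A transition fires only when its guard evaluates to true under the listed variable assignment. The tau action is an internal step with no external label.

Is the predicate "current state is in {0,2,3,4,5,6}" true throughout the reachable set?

Answer: INVARIANT VIOLATED at state 1

Trace:
Inv-set: {0,2,3,4,5,6}
Reachable = {0,1,2,3,4}
  0: ✓
  1: outside
  2: ✓
  3: ✓
  4: ✓
reach 1 via c·tau — violates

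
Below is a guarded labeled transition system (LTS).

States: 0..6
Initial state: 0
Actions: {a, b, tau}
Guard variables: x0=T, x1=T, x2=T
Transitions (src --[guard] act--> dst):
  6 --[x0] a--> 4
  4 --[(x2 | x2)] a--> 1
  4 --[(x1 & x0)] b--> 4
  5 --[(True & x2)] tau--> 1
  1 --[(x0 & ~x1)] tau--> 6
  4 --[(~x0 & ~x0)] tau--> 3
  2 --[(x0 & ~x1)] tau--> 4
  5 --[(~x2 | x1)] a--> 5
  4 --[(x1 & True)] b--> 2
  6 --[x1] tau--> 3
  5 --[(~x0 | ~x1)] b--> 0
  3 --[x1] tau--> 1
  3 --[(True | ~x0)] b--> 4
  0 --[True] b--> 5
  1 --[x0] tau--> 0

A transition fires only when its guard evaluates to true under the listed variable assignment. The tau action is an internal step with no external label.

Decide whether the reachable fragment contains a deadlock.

R = {0,1,5}
  0: b→5  [1 out]
  1: tau→0  [1 out]
  5: a→5  tau→1  [2 out]

Answer: DEADLOCK-FREE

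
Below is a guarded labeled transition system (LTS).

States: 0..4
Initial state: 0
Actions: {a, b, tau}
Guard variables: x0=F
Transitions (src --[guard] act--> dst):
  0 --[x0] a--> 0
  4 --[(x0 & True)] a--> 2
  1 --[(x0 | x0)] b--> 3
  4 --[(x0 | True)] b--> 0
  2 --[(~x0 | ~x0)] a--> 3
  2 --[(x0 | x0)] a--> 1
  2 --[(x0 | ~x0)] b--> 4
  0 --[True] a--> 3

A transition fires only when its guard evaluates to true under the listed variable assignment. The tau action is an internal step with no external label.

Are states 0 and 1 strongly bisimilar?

Refine partition for ~:
  round 0: {{0,1,2,3,4}}
  round 1: {{0},{1,3},{2},{4}}
stable after 2 split(s): 4 block(s)
0∈{0}, 1∈{1,3}

Answer: NOT BISIMILAR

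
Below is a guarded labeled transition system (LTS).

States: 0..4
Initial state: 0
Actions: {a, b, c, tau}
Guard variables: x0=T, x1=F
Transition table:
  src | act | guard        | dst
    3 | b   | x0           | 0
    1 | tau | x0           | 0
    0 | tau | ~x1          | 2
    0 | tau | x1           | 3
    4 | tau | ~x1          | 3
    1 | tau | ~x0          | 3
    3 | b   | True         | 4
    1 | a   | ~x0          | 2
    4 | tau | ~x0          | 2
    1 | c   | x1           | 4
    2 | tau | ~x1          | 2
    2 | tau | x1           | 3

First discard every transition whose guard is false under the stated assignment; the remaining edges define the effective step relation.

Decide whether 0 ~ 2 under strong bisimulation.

Bisimulation quotient by refinement:
  round 0: {{0,1,2,3,4}}
  round 1: {{0,1,2,4},{3}}
  round 2: {{0,1,2},{3},{4}}
Fixed point at round 3; 3 class(es).
0∈{0,1,2}, 2∈{0,1,2}

Answer: BISIMILAR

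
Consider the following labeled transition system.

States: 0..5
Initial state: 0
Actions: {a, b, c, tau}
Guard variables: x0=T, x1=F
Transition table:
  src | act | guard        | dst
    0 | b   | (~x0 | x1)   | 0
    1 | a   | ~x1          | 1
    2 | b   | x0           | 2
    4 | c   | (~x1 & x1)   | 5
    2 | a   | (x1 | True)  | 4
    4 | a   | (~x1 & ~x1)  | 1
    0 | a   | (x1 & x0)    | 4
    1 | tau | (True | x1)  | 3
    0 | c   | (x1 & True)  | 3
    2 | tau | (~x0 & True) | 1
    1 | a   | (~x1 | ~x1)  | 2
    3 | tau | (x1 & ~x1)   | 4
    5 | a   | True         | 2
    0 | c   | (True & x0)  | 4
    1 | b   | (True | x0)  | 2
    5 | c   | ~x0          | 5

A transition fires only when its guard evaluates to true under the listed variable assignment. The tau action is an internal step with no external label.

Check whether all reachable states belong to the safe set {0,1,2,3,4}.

Answer: INVARIANT HOLDS

Working:
Safe = {0,1,2,3,4}
R = {0,1,2,3,4}
  0: safe
  1: safe
  2: safe
  3: safe
  4: safe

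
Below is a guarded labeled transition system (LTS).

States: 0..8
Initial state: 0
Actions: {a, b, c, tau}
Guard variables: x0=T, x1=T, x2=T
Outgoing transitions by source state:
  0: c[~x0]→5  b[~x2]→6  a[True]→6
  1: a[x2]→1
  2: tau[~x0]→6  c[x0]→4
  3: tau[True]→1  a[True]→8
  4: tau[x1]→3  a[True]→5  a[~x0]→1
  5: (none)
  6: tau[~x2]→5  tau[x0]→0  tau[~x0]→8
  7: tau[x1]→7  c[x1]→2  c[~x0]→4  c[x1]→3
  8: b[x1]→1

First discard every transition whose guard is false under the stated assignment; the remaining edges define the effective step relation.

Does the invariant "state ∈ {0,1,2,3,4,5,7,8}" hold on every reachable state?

Safe = {0,1,2,3,4,5,7,8}
Reachable = {0,6}
  0: safe
  6: ✗ unsafe
reach 6 via a — violates

Answer: INVARIANT VIOLATED at state 6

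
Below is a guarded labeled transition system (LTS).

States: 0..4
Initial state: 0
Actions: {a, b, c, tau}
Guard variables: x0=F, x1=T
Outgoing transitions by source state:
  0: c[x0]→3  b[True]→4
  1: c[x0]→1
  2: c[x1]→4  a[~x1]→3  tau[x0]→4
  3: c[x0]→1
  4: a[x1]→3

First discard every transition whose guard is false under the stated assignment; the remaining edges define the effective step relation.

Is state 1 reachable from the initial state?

Answer: UNREACHABLE

Trace:
Guard filter leaves 3 enabled edge(s).
L0 = {0}
L1 = {4}  now seen {0,4}
L2 = {3}  now seen {0,3,4}
Reachable = {0,3,4}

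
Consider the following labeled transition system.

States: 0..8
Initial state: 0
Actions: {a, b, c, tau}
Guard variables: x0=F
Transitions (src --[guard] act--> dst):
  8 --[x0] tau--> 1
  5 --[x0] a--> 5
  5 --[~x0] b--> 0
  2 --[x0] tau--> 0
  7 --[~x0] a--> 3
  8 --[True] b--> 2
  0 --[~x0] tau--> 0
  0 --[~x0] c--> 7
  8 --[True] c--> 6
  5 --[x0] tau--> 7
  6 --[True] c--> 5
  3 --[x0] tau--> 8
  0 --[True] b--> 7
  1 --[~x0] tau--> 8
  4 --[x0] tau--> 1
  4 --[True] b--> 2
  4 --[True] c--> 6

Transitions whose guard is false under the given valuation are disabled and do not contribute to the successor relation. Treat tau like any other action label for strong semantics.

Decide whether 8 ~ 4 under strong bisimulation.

Refine partition for ~:
  P[0] = {{0,1,2,3,4,5,6,7,8}}
  P[1] = {{0},{1},{2,3},{4,8},{5},{6},{7}}
7 equivalence class(es) (converged in 2)
class of 8: {4,8}; class of 4: {4,8}

Answer: BISIMILAR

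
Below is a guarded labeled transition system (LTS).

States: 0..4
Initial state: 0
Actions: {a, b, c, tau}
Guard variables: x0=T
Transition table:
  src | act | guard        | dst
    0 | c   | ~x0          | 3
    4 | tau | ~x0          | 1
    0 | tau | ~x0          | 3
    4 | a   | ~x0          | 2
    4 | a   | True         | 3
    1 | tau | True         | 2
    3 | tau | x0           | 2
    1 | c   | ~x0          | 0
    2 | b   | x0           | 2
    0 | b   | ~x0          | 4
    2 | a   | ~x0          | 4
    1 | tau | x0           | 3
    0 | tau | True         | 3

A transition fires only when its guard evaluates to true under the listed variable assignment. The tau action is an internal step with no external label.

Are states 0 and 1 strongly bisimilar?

Answer: NOT BISIMILAR

Working:
Refine partition for ~:
  π0 = {{0,1,2,3,4}}
  π1 = {{0,1,3},{2},{4}}
  π2 = {{0},{1},{2},{3},{4}}
5 equivalence class(es) (converged in 3)
class of 0: {0}; class of 1: {1}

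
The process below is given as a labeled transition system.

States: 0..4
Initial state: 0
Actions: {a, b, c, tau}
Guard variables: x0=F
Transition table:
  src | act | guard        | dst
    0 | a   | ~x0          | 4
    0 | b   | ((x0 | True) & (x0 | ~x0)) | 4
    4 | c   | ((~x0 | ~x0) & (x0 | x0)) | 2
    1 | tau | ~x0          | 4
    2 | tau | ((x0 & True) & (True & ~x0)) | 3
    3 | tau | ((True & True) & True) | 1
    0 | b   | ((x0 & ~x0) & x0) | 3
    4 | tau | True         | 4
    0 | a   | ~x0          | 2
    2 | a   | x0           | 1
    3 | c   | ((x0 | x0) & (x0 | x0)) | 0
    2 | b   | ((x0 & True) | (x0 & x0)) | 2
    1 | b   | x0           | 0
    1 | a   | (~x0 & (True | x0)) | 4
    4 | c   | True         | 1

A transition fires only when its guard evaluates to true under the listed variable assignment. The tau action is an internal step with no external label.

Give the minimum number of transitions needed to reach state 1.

Answer: 2

Analysis:
Layered search for 1:
  Layer 0: {0}
  Layer 1: {2,4}
  Layer 2: {1}
first hit 1 at d=2 via a·c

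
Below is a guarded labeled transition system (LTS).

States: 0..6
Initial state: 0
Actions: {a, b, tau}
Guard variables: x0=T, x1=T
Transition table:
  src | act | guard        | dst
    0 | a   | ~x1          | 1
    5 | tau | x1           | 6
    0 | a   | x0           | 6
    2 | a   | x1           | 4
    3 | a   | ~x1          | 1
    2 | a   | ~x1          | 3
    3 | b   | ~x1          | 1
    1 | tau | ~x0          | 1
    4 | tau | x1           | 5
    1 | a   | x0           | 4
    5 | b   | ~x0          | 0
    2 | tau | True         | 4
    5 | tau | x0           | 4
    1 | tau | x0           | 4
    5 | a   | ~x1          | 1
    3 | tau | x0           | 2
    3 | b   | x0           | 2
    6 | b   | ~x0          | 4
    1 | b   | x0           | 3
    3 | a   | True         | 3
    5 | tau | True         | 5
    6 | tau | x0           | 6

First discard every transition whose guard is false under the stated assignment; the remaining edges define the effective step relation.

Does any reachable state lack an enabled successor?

Answer: DEADLOCK-FREE

Trace:
Reach set: {0,6}
  0: a→6  [1 exit(s)]
  6: tau→6  [1 exit(s)]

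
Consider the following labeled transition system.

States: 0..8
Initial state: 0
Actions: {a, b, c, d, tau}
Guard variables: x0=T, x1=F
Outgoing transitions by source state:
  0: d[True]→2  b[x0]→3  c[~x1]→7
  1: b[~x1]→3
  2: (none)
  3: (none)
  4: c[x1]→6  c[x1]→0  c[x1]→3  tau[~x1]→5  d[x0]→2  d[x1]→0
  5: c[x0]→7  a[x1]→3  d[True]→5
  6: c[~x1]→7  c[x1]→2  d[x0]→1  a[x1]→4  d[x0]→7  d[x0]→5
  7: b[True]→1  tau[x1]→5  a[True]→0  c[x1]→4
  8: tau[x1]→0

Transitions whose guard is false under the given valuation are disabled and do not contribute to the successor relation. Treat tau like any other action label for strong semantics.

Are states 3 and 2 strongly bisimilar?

Answer: BISIMILAR

Working:
Compute ~ classes (split until stable):
  P[0] = {{0,1,2,3,4,5,6,7,8}}
  P[1] = {{0},{1},{2,3,8},{4},{5,6},{7}}
  P[2] = {{0},{1},{2,3,8},{4},{5},{6},{7}}
7 equivalence class(es) (converged in 3)
class of 3: {2,3,8}; class of 2: {2,3,8}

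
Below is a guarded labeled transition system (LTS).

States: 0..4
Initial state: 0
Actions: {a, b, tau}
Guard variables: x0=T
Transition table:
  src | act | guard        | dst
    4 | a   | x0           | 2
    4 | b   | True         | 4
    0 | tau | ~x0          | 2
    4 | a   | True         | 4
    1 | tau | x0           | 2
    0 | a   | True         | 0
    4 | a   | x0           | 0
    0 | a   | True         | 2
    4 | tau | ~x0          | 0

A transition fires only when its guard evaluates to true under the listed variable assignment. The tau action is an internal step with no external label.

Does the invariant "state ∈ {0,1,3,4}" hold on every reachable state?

Safe = {0,1,3,4}
R = {0,2}
  0: ✓
  2: ✗ unsafe
reach 2 via a — violates

Answer: INVARIANT VIOLATED at state 2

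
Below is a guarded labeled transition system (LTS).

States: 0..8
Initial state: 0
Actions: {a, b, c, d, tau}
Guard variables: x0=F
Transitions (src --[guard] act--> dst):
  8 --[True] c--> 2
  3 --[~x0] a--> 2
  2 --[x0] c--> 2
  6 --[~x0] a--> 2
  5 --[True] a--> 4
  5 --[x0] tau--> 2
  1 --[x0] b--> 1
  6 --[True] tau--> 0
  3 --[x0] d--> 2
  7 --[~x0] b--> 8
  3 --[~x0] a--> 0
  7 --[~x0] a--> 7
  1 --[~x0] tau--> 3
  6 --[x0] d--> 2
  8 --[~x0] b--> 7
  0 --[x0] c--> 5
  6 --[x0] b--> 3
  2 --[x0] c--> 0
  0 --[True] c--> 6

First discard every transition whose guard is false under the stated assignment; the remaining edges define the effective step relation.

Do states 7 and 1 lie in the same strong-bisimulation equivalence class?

Refine partition for ~:
  P[0] = {{0,1,2,3,4,5,6,7,8}}
  P[1] = {{0},{1},{2,4},{3,5},{6},{7},{8}}
  P[2] = {{0},{1},{2,4},{3},{5},{6},{7},{8}}
Fixed point at round 3; 8 class(es).
class of 7: {7}; class of 1: {1}

Answer: NOT BISIMILAR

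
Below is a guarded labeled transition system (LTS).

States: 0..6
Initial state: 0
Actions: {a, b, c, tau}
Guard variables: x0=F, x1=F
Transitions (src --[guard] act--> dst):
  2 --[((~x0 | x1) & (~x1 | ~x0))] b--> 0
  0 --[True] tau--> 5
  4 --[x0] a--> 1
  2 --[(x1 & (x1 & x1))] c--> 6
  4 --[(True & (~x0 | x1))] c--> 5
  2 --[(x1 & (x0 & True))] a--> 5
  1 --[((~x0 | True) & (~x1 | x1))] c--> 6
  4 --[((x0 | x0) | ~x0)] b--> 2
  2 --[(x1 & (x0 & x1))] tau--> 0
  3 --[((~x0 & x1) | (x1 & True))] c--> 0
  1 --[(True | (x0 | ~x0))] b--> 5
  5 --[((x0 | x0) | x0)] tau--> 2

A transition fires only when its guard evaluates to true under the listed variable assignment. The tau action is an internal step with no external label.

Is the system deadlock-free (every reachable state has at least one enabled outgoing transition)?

Answer: DEADLOCK at state 5

Working:
Reachable = {0,5}
  0: tau→5  [deg 1]
  5: ∅  [deadlock]
witness 5: tau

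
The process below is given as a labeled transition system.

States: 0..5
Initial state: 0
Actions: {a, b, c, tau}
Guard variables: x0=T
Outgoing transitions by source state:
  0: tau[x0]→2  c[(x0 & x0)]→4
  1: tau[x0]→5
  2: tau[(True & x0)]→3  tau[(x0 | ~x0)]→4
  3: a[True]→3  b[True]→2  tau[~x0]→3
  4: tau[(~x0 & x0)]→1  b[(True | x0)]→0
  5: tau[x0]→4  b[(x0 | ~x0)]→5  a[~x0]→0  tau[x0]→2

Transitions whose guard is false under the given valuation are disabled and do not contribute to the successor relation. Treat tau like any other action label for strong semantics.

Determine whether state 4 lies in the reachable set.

11 transition(s) survive guard evaluation.
Layer 0: {0}
Layer 1: {2,4}  now seen {0,2,4}
Layer 2: {3}  now seen {0,2,3,4}
R = {0,2,3,4}
Path to 4: c

Answer: REACHABLE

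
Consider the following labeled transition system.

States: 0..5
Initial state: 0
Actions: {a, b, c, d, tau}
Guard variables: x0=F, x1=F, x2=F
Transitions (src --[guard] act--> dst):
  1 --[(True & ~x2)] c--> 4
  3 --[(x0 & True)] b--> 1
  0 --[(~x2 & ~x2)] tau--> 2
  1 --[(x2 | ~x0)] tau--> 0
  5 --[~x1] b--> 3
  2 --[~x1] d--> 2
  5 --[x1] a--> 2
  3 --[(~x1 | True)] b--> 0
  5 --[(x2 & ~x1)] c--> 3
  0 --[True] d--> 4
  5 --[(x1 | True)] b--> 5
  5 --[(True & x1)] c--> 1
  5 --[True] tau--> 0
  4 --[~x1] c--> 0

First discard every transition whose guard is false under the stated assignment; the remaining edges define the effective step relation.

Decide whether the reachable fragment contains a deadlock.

Answer: DEADLOCK-FREE

Working:
R = {0,2,4}
  0: d→4  tau→2  [2 exit(s)]
  2: d→2  [1 exit(s)]
  4: c→0  [1 exit(s)]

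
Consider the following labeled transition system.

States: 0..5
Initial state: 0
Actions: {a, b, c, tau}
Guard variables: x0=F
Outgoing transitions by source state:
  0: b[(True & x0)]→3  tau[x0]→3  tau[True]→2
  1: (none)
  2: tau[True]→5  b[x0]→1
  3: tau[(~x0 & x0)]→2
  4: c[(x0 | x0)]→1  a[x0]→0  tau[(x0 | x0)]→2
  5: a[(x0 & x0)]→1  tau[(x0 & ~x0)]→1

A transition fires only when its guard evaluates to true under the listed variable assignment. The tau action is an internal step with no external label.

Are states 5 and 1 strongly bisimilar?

Answer: BISIMILAR

Analysis:
Bisimulation quotient by refinement:
  π0 = {{0,1,2,3,4,5}}
  π1 = {{0,2},{1,3,4,5}}
  π2 = {{0},{1,3,4,5},{2}}
3 equivalence class(es) (converged in 3)
5∈{1,3,4,5}, 1∈{1,3,4,5}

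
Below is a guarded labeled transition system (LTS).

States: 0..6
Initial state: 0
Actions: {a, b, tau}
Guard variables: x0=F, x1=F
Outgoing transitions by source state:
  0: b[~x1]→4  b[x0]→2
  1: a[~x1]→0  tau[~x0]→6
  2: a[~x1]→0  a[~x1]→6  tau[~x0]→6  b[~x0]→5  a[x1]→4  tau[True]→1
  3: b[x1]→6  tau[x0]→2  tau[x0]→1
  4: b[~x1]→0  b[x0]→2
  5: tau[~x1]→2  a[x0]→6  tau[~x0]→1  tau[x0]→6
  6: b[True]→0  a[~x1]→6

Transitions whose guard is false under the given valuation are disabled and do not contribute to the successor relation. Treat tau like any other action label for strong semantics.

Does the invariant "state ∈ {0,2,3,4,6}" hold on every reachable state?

Answer: INVARIANT HOLDS

Analysis:
Allowed set {0,2,3,4,6}
Reach set: {0,4}
  0: safe
  4: safe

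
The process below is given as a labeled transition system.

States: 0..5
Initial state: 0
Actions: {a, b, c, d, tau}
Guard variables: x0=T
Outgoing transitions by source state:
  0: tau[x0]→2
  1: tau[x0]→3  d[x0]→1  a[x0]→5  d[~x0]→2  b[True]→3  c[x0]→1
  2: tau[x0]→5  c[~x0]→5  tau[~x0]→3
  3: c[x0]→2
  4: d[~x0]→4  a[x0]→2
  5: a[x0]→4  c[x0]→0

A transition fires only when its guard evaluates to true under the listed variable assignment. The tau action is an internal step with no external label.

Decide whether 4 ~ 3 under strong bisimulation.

Answer: NOT BISIMILAR

Working:
Refine partition for ~:
  π0 = {{0,1,2,3,4,5}}
  π1 = {{0,2},{1},{3},{4},{5}}
  π2 = {{0},{1},{2},{3},{4},{5}}
6 equivalence class(es) (converged in 3)
[4]={4}  [3]={3}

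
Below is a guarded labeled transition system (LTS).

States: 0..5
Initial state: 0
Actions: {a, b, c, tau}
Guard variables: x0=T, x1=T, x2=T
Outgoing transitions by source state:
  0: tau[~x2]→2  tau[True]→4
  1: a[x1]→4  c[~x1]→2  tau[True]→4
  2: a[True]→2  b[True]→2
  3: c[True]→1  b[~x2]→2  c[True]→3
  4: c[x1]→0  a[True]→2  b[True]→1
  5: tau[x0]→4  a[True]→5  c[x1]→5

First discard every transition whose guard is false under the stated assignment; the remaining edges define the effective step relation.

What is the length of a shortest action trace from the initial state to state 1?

Answer: 2

Trace:
Layered search for 1:
  depth 0: {0}
  depth 1: {4}
  depth 2: {1,2}
depth(1)=2, e.g. tau·b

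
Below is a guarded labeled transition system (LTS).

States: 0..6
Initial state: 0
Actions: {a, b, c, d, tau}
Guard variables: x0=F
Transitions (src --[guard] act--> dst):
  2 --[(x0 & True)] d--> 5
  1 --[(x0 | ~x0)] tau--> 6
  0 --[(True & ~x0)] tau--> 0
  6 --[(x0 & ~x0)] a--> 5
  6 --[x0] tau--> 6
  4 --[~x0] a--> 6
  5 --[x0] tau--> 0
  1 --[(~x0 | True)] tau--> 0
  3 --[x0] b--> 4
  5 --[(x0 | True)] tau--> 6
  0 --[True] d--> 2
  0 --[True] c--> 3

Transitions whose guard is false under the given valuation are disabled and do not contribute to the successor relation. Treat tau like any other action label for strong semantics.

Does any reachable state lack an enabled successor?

Answer: DEADLOCK at state 2

Working:
R = {0,2,3}
  0: c→3  d→2  tau→0  [3 out]
  2: ∅  [no exit]
  3: ∅  [no exit]
Path to 2: d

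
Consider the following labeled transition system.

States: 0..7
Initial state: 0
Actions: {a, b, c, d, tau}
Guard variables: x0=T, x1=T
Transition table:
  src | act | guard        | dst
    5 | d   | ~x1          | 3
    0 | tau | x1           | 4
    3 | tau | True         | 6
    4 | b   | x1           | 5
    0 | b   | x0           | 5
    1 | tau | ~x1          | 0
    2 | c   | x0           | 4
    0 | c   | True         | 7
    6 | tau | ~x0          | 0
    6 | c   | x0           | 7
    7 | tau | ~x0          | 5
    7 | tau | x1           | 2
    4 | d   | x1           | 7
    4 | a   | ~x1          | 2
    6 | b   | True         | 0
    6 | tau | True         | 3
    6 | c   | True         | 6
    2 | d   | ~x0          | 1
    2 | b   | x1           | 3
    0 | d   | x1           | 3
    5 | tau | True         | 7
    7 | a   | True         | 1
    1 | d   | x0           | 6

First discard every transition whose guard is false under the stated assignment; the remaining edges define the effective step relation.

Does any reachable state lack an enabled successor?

Reachable = {0,1,2,3,4,5,6,7}
  0: b→5  c→7  d→3  tau→4  [deg 4]
  1: d→6  [deg 1]
  2: b→3  c→4  [deg 2]
  3: tau→6  [deg 1]
  4: b→5  d→7  [deg 2]
  5: tau→7  [deg 1]
  6: b→0  c→6  c→7  tau→3  [deg 4]
  7: a→1  tau→2  [deg 2]

Answer: DEADLOCK-FREE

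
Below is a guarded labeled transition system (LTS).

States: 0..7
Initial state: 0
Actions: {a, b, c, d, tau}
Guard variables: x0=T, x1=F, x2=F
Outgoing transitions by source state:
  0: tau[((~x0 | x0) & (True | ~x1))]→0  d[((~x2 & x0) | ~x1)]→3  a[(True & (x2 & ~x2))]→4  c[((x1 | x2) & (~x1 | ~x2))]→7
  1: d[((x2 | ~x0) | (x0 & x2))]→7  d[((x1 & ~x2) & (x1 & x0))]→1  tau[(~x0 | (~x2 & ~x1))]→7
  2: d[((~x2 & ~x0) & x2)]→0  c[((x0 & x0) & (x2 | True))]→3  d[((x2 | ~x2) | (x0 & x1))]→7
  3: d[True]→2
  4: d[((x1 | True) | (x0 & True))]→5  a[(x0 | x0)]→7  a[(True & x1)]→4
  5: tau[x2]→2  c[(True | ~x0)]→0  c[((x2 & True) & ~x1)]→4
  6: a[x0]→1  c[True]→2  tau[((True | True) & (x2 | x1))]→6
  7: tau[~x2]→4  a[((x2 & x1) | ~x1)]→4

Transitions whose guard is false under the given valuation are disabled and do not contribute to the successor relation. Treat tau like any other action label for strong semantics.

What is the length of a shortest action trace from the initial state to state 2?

Layered search for 2:
  depth 0: {0}
  depth 1: {3}
  depth 2: {2}
depth(2)=2, e.g. d·d

Answer: 2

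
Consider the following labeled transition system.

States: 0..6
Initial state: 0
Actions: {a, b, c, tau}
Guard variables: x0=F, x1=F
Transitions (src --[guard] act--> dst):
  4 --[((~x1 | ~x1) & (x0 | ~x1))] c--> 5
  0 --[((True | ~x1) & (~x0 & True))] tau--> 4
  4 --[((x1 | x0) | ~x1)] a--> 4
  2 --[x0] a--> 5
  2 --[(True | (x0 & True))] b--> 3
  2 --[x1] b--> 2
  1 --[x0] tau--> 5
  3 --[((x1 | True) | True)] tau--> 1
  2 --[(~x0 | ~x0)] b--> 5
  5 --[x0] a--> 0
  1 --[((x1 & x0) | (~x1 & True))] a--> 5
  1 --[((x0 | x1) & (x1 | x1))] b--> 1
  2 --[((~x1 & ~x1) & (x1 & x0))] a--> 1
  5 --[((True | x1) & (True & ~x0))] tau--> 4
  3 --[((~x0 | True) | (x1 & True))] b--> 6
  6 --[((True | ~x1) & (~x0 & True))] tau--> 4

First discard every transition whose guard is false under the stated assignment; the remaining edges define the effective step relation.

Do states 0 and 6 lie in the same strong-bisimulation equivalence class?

Bisimulation quotient by refinement:
  π0 = {{0,1,2,3,4,5,6}}
  π1 = {{0,5,6},{1},{2},{3},{4}}
5 equivalence class(es) (converged in 2)
0∈{0,5,6}, 6∈{0,5,6}

Answer: BISIMILAR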